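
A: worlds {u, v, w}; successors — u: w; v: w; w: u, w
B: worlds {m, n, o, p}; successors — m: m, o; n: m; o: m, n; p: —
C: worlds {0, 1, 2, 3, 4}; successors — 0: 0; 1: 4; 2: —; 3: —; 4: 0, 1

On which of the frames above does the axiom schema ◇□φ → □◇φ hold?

A, B

Frame correspondent (Sahlqvist): ∀x ∀y ∀z (Rxy ∧ Rxz → ∃w (Ryw ∧ Rzw)) — i.e. convergence.
A: condition met.
B: condition met.
C: fails — R40 and R41 but 0 and 1 have no common successor.
Valid on: A, B.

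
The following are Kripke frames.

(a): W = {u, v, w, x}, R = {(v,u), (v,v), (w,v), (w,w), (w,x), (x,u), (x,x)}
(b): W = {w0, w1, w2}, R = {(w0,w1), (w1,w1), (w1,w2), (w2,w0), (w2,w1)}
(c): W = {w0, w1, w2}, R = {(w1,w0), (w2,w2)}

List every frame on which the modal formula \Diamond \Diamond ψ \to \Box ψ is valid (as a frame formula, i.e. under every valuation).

(c)

The schema corresponds to a generalized confluence (Geach) condition: \forall x \forall y \forall z ((x R^2 y \wedge xRz) \to \exists w (y = w \wedge z = w)).
(a): fails — vR²u, vRv but u ≠ v.
(b): fails — w0R²w2, w0Rw1 but w2 ≠ w1.
(c): satisfies the condition.
Valid on: (c).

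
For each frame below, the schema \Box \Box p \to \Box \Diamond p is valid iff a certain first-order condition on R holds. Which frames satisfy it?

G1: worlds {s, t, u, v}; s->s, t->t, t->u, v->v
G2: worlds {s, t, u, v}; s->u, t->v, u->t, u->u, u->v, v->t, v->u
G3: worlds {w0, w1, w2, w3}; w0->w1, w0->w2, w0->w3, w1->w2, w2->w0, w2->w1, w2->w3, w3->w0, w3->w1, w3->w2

This is the axiom for a generalized confluence (Geach) condition; its first-order frame correspondent is \forall x \forall z (xRz \to \exists w (x R^2 w \wedge zRw)).
G1: fails — tRu but no w with tR²w and uRw.
G2: ✓.
G3: ✓.
Valid on: G2, G3.

G2, G3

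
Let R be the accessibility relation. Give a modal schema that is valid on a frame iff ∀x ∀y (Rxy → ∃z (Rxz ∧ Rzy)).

□□s → □s

This is density; the standard corresponding axiom is C4: □□s → □s.
Suppose □□s→□s is valid. Take Rxy and set V(s)={w : xR²w}. Then □□s at x, so □s at x, so s at y, i.e. ∃z(Rxz∧Rzy).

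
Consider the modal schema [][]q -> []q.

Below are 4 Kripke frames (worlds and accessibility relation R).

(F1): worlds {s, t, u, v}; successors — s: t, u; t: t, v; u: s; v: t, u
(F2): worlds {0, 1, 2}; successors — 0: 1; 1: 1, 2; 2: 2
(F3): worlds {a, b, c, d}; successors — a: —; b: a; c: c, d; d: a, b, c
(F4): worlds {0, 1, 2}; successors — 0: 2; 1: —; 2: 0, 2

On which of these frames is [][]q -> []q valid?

Frame correspondent (Sahlqvist): forall x forall y (Rxy -> exists z (Rxz & Rzy)) — i.e. density.
(F1): fails — Rus but no z with Ruz and Rzs.
(F2): condition met.
(F3): fails — Rba but no z with Rbz and Rza.
(F4): condition met.

(F2), (F4)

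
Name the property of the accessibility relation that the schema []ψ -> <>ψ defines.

This is the D axiom.
Its frame correspondent is seriality — forall x exists y Rxy.

Seriality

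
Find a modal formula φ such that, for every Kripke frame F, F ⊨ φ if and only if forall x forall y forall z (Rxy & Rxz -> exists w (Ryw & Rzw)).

The condition is convergence. The .2 schema ◇□q → □◇q defines it.
Suppose ◇□q→□◇q is valid. Take Rxy, Rxz and set V(q)={w : Ryw}. Then □q at y so ◇□q at x, so □◇q at x, so ◇q at z, giving w with Rzw and Ryw.

◇□q → □◇q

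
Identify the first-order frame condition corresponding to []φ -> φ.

Suppose □φ→φ is valid. At any x set V(φ)={w : Rxw}. Then □φ holds at x, so φ holds at x, i.e. Rxx.
Conversely, on a frame with reflexivity the schema holds at every world under every valuation.
So the correspondent is reflexivity.

reflexivity: forall x Rxx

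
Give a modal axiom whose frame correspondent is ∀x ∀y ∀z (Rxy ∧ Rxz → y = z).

◇s → □s

A defining formula is ◇s → □s (the CD axiom).
Suppose ◇s→□s is valid. Take Rxy, Rxz and set V(s)={y}. Then ◇s at x, so □s at x, so s at z, i.e. z=y.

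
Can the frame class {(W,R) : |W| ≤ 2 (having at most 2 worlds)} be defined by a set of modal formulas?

Modal frame validity is preserved under disjoint unions.
Any modal formula valid on each of 3 disjoint one-world frames is valid on their disjoint union (validity is preserved under disjoint unions). Each one-world frame has |W|=1≤2, but the union has |W|=3.
So no modal formula (or set of formulas) defines exactly the |W|≤2 frames.

No — not modally definable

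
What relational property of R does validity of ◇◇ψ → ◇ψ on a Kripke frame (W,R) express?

transitivity: ∀x ∀y ∀z (Rxy ∧ Ryz → Rxz)

This schema is equivalent to the 4 axiom □ψ → □□ψ.
It corresponds to transitivity: ∀x ∀y ∀z (Rxy ∧ Ryz → Rxz).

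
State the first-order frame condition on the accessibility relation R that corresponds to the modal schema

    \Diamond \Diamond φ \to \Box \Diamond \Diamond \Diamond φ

This is a Sahlqvist (Geach-type) schema ◇^2□^0φ → □^1◇^3φ.
First-order correspondent: \forall x \forall y \forall z ((x R^2 y \wedge xRz) \to \exists w (y = w \wedge z R^3 w)).

\forall x \forall y \forall z ((x R^2 y \wedge xRz) \to \exists w (y = w \wedge z R^3 w))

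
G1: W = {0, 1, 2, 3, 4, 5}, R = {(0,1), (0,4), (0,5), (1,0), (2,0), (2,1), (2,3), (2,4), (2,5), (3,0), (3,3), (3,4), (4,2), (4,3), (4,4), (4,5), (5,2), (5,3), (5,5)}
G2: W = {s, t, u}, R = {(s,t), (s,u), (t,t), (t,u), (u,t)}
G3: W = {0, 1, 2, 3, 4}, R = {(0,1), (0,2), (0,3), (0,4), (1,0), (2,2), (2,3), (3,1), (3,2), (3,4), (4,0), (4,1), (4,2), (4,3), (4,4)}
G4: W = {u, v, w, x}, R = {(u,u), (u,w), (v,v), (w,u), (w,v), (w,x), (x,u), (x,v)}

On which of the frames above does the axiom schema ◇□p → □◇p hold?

The schema corresponds to convergence: ∀x ∀y ∀z (Rxy ∧ Rxz → ∃w (Ryw ∧ Rzw)).
G1: fails — R01 and R04 but 1 and 4 have no common successor.
G2: satisfies the condition.
G3: fails — R02 and R01 but 2 and 1 have no common successor.
G4: fails — Rwu and Rwv but u and v have no common successor.
Valid on: G2.

G2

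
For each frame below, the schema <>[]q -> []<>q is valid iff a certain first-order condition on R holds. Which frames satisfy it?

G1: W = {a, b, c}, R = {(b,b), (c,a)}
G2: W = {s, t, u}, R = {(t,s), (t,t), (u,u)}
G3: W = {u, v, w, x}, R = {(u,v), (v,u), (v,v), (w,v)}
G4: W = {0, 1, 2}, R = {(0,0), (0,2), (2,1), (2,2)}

This is the axiom for convergence; its first-order frame correspondent is forall x forall y forall z (Rxy & Rxz -> exists w (Ryw & Rzw)).
G1: fails — Rca and Rca but a and a have no common successor.
G2: fails — Rtt and Rts but t and s have no common successor.
G3: condition met.
G4: fails — R22 and R21 but 2 and 1 have no common successor.
Valid on: G3.

G3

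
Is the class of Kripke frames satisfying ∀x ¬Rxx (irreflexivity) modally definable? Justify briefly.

Not modally definable

If a class were modally definable it would be closed under surjective bounded morphisms (Goldblatt–Thomason).
The 4-cycle (worlds 0,1,2,3 with 0→1→2→3→0) is irreflexive, and the map sending every world to a single reflexive point • is a surjective bounded morphism (forth: every edge maps to (•,•); back: every world has a successor). So any modal formula valid on the 4-cycle is also valid on the reflexive point, which is not irreflexive.
So the class is not modally definable.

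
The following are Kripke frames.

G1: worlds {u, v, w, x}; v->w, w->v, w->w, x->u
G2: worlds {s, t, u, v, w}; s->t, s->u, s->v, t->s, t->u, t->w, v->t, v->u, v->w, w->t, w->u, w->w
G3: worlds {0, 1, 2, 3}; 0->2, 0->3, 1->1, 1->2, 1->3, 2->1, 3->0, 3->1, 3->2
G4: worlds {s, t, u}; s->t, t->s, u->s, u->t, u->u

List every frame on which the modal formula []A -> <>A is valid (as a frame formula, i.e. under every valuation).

G3, G4

Frame correspondent (Sahlqvist): forall x exists y Rxy — i.e. seriality.
G1: fails — world u has no successor.
G2: fails — world u has no successor.
G3: satisfies the condition.
G4: satisfies the condition.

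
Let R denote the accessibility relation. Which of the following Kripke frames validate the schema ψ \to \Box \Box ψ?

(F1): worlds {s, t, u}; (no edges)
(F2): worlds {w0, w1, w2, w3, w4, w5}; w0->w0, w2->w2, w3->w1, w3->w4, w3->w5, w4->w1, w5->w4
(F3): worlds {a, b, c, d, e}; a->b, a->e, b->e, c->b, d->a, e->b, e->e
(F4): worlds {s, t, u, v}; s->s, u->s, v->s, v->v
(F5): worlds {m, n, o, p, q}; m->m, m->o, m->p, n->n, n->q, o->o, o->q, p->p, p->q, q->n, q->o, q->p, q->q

The schema corresponds to a generalized confluence (Geach) condition: \forall x \forall z (x R^2 z \to \exists w (x = w \wedge z = w)).
(F1): condition met.
(F2): fails — w3R²w1 but w3 ≠ w1.
(F3): fails — aR²b but a ≠ b.
(F4): fails — uR²s but u ≠ s.
(F5): fails — mR²o but m ≠ o.

(F1)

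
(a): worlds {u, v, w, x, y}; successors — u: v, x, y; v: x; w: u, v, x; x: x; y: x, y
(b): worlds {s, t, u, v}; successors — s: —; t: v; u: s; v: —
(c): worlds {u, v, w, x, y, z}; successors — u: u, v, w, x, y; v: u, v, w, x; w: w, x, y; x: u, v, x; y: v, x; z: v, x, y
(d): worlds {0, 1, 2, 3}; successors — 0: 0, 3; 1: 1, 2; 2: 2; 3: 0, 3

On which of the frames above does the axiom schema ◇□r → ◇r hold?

Frame correspondent (Sahlqvist): ∀x ∀y (xRy → ∃w (yRw ∧ xRw)) — i.e. a generalized confluence (Geach) condition.
(a): condition met.
(b): fails — tRv but no w with vRw and tRw.
(c): condition met.
(d): condition met.
Valid on: (a), (c), (d).

(a), (c), (d)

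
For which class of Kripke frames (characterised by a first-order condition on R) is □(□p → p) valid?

shift-reflexivity: ∀x ∀y (Rxy → Ryy)

This schema is the T□ axiom.
It corresponds to shift-reflexivity: ∀x ∀y (Rxy → Ryy).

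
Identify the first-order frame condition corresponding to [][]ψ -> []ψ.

density

Suppose □□ψ→□ψ is valid. Take Rxy and set V(ψ)={w : xR²w}. Then □□ψ at x, so □ψ at x, so ψ at y, i.e. ∃z(Rxz∧Rzy).
Conversely, on a frame with density the schema holds at every world under every valuation.
So the correspondent is density.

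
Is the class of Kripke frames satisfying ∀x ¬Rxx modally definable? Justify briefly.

Not modally definable

Any modally definable frame class is closed under surjective bounded morphisms.
The 3-cycle (worlds s,t,u with s→t→u→s) is irreflexive, and the map sending every world to a single reflexive point • is a surjective bounded morphism (forth: every edge maps to (•,•); back: every world has a successor). So any modal formula valid on the 3-cycle is also valid on the reflexive point, which is not irreflexive.
So the class is not modally definable.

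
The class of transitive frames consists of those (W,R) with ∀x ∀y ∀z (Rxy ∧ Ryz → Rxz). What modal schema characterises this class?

□ψ → □□ψ

The condition is transitivity. The 4 schema □ψ → □□ψ defines it.
Suppose □ψ→□□ψ is valid. Take Rxy, Ryz and set V(ψ)={w : Rxw}. Then □ψ at x, so □□ψ at x, so □ψ at y, so ψ at z, i.e. Rxz.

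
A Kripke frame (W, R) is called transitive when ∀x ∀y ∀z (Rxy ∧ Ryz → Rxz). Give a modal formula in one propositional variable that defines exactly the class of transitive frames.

This is transitivity; the standard corresponding axiom is 4: □s → □□s.
Suppose □s→□□s is valid. Take Rxy, Ryz and set V(s)={w : Rxw}. Then □s at x, so □□s at x, so □s at y, so s at z, i.e. Rxz.

□s → □□s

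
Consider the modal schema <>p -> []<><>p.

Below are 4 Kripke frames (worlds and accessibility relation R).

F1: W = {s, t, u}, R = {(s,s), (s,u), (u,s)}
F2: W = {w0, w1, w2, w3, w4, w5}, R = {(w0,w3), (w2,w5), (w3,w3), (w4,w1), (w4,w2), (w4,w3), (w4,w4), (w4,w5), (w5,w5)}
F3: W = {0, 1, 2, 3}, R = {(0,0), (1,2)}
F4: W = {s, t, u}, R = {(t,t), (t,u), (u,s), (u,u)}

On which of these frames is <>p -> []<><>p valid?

F1

This is the axiom for a generalized confluence (Geach) condition; its first-order frame correspondent is forall x forall y forall z ((xRy & xRz) -> exists w (y = w & z R^2 w)).
F1: condition met.
F2: fails — w4Rw1, w4Rw1 but no w with w1=w and w1R²w.
F3: fails — 1R2, 1R2 but no w with 2=w and 2R²w.
F4: fails — tRt, tRu but no w with t=w and uR²w.
Valid on: F1.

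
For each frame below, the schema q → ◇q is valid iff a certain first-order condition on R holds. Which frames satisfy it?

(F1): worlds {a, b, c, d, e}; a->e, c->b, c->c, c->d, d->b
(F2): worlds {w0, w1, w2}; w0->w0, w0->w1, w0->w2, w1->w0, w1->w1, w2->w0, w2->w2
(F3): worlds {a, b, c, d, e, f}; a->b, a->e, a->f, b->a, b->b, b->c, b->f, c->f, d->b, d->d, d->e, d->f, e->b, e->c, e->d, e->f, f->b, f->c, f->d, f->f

(F2)

Frame correspondent (Sahlqvist): ∀x Rxx — i.e. reflexivity.
(F1): fails — world a does not see itself.
(F2): holds.
(F3): fails — world a does not see itself.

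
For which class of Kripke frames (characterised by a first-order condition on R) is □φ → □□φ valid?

This is the 4 axiom.
It corresponds to transitivity: ∀x ∀y ∀z (Rxy ∧ Ryz → Rxz).

transitivity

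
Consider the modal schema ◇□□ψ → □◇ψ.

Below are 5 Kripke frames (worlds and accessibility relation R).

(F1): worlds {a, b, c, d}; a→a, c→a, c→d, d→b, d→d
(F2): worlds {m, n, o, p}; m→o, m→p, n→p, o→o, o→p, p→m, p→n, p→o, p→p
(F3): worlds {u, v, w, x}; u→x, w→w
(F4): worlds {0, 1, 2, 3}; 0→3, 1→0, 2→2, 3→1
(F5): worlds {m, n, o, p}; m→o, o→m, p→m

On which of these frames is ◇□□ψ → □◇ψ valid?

(F2)

The schema corresponds to a generalized confluence (Geach) condition: ∀x ∀y ∀z ((xRy ∧ xRz) → ∃w (yR²w ∧ zRw)).
(F1): fails — cRa, cRd but no w with aR²w and dRw.
(F2): holds.
(F3): fails — uRx, uRx but no t with xR²t and xRt.
(F4): fails — 0R3, 0R3 but no w with 3R²w and 3Rw.
(F5): fails — mRo, mRo but no w with oR²w and oRw.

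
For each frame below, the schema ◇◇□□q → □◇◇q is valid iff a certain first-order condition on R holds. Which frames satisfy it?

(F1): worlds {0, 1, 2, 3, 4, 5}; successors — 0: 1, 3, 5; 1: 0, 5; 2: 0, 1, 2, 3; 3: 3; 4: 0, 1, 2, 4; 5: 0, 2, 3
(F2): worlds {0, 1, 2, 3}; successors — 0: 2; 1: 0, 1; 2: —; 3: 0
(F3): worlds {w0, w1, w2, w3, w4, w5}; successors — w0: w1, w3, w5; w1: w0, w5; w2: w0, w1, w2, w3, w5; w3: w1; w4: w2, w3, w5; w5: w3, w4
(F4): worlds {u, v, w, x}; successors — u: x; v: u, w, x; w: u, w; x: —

Frame correspondent (Sahlqvist): ∀x ∀y ∀z ((xR²y ∧ xRz) → ∃w (yR²w ∧ zR²w)) — i.e. a generalized confluence (Geach) condition.
(F1): holds.
(F2): fails — 1R²0, 1R0 but no w with 0R²w and 0R²w.
(F3): holds.
(F4): fails — vR²u, vRu but no t with uR²t and uR²t.
Valid on: (F1), (F3).

(F1), (F3)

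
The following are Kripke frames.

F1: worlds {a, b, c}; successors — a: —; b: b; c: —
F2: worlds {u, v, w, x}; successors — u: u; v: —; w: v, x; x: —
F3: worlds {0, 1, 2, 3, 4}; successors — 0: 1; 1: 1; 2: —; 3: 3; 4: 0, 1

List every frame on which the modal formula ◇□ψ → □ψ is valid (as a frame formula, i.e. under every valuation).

F1

This is the axiom for the Euclidean property; its first-order frame correspondent is ∀x ∀y ∀z (Rxy ∧ Rxz → Ryz).
F1: ✓.
F2: fails — Rwv and Rwv but not Rvv.
F3: fails — R40 and R40 but not R00.
Valid on: F1.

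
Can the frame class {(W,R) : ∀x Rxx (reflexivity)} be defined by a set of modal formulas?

This is a Sahlqvist condition; the T axiom □q → q defines it.

Definable; □q → q defines it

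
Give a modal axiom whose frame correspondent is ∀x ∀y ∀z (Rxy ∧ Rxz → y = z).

A defining formula is ◇r → □r (the CD axiom).
Suppose ◇r→□r is valid. Take Rxy, Rxz and set V(r)={y}. Then ◇r at x, so □r at x, so r at z, i.e. z=y.

◇r → □r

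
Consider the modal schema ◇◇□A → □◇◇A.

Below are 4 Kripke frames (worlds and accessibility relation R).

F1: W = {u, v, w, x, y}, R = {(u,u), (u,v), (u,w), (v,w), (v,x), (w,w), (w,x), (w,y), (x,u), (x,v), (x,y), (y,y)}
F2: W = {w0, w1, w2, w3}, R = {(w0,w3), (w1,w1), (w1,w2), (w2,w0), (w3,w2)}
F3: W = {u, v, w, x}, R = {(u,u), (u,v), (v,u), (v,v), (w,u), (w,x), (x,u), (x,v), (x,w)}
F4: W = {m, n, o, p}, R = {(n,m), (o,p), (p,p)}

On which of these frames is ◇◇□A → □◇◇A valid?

F3, F4

The schema corresponds to a generalized confluence (Geach) condition: ∀x ∀y ∀z ((xR²y ∧ xRz) → ∃w (yRw ∧ zR²w)).
F1: fails — wR²u, wRy but no t with uRt and yR²t.
F2: fails — w1R²w0, w1Rw1 but no w with w0Rw and w1R²w.
F3: condition met.
F4: condition met.
Valid on: F3, F4.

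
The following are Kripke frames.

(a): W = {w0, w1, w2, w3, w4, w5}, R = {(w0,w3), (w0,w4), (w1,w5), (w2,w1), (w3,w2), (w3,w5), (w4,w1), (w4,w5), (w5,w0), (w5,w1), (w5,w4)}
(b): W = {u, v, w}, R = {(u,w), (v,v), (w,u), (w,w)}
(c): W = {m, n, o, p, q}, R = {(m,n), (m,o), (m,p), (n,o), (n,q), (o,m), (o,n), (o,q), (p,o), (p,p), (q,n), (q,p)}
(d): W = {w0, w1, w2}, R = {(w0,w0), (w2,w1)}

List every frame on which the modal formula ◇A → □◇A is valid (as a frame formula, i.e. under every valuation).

none

The schema corresponds to the Euclidean property: ∀x ∀y ∀z (Rxy ∧ Rxz → Ryz).
(a): fails — Rw0w4 and Rw0w4 but not Rw4w4.
(b): fails — Rwu and Rwu but not Ruu.
(c): fails — Rmo and Rmo but not Roo.
(d): fails — Rw2w1 and Rw2w1 but not Rw1w1.
Valid on no frame.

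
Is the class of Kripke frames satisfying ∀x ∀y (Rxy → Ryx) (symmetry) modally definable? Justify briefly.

Yes: it is symmetry, defined by the B schema r → □◇r.
Suppose r→□◇r is valid. Take Rxy and set V(r)={x}. Then r at x, so □◇r at x, so ◇r at y, so some z with Ryz has r; z=x, i.e. Ryx.

Definable; r → □◇r defines it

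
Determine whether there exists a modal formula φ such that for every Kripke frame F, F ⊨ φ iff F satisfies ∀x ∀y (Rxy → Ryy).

Definable; □(□r → r) defines it

This is a Sahlqvist condition; the T□ axiom □(□r → r) defines it.
Suppose □(□r→r) is valid. Take Rxy and set V(r)={w : Ryw}. Then at y, □r holds; since □(□r→r) at x, □r→r at y, so r at y, i.e. Ryy.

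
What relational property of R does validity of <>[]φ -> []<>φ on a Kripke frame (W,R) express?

convergence

Suppose ◇□φ→□◇φ is valid. Take Rxy, Rxz and set V(φ)={w : Ryw}. Then □φ at y so ◇□φ at x, so □◇φ at x, so ◇φ at z, giving w with Rzw and Ryw.
Conversely, any frame satisfying forall x forall y forall z (Rxy & Rxz -> exists w (Ryw & Rzw)) validates the schema.
Frame condition: forall x forall y forall z (Rxy & Rxz -> exists w (Ryw & Rzw)).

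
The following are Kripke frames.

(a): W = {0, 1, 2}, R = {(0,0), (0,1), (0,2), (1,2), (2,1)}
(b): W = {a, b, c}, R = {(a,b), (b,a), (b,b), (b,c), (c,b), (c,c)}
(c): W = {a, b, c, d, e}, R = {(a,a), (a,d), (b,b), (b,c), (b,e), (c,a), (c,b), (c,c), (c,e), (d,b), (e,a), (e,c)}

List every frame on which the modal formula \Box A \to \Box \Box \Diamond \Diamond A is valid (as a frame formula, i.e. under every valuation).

This is the axiom for a generalized confluence (Geach) condition; its first-order frame correspondent is \forall x \forall z (x R^2 z \to \exists w (xRw \wedge z R^2 w)).
(a): fails — 1R²1 but no w with 1Rw and 1R²w.
(b): holds.
(c): fails — aR²d but no w with aRw and dR²w.

(b)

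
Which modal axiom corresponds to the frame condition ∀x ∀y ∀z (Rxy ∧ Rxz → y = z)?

◇ψ → □ψ

The condition is partial functionality. The CD schema ◇ψ → □ψ defines it.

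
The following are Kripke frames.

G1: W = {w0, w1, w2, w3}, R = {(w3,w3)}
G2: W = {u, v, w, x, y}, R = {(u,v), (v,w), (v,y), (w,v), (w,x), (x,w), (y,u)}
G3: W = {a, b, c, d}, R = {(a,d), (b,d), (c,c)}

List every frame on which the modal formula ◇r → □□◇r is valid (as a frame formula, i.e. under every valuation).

The schema corresponds to a generalized confluence (Geach) condition: ∀x ∀y ∀z ((xRy ∧ xR²z) → ∃w (y = w ∧ zRw)).
G1: condition met.
G2: fails — uRv, uR²y but no t with v=t and yRt.
G3: condition met.
Valid on: G1, G3.

G1, G3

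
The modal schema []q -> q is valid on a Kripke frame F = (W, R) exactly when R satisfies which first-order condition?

Suppose □q→q is valid. At any x set V(q)={w : Rxw}. Then □q holds at x, so q holds at x, i.e. Rxx.

reflexivity: forall x Rxx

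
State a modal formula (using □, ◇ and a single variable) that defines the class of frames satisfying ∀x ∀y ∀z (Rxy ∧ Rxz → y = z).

◇q → □q

A defining formula is ◇q → □q (the CD axiom).
Suppose ◇q→□q is valid. Take Rxy, Rxz and set V(q)={y}. Then ◇q at x, so □q at x, so q at z, i.e. z=y.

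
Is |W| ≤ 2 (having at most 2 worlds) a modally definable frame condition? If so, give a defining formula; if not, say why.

Not modally definable

If a class were modally definable it would be closed under disjoint unions (Goldblatt–Thomason).
Any modal formula valid on each of 3 disjoint one-world frames is valid on their disjoint union (validity is preserved under disjoint unions). Each one-world frame has |W|=1≤2, but the union has |W|=3.
So no modal formula (or set of formulas) defines exactly the |W|≤2 frames.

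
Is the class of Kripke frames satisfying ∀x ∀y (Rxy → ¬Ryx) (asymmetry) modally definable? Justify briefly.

Not definable by any modal formula

Modal frame validity is preserved under surjective bounded morphisms.
The 5-cycle (worlds w0,w1,w2,w3,w4 with w0→w1→w2→w3→w4→w0) is asymmetric. Mapping every world to a single reflexive point • is a surjective bounded morphism, and the reflexive point is not asymmetric (R•• but asymmetry requires ¬R••).
So the class is not modally definable.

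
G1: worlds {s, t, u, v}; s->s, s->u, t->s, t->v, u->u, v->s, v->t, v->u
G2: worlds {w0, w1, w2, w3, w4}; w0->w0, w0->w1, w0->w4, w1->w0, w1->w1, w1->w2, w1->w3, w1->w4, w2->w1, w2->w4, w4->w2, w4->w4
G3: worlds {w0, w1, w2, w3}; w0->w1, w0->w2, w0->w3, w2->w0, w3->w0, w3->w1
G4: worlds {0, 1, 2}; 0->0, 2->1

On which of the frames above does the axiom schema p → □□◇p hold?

G4

The schema corresponds to a generalized confluence (Geach) condition: ∀x ∀z (xR²z → ∃w (x = w ∧ zRw)).
G1: fails — sR²u but no w with s=w and uRw.
G2: fails — w0R²w2 but no w with w0=w and w2Rw.
G3: fails — w0R²w0 but no w with w0=w and w0Rw.
G4: ✓.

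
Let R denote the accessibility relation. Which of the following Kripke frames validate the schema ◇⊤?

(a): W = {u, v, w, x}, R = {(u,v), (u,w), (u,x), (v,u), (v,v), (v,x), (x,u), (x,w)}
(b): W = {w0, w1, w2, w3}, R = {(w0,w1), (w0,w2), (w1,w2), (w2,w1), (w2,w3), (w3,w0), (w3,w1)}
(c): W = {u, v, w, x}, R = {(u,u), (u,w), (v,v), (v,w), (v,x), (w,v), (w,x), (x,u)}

This is the axiom for seriality; its first-order frame correspondent is ∀x ∃y Rxy.
(a): fails — world w has no successor.
(b): condition met.
(c): condition met.

(b), (c)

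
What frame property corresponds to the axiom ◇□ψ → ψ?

symmetry

This is a form of the B axiom.
It corresponds to symmetry: ∀x ∀y (Rxy → Ryx).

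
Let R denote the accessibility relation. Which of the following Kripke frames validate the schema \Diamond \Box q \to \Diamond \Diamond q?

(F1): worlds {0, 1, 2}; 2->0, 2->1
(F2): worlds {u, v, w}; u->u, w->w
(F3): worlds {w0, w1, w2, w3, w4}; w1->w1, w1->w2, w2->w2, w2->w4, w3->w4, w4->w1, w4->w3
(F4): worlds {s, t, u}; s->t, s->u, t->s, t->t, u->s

The schema corresponds to a generalized confluence (Geach) condition: \forall x \forall y (xRy \to \exists w (yRw \wedge x R^2 w)).
(F1): fails — 2R0 but no w with 0Rw and 2R²w.
(F2): holds.
(F3): holds.
(F4): holds.

(F2), (F3), (F4)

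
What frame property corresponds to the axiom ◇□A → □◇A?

convergence: ∀x ∀y ∀z (Rxy ∧ Rxz → ∃w (Ryw ∧ Rzw))

Suppose ◇□A→□◇A is valid. Take Rxy, Rxz and set V(A)={w : Ryw}. Then □A at y so ◇□A at x, so □◇A at x, so ◇A at z, giving w with Rzw and Ryw.
The converse is a direct semantic check.
Frame condition: ∀x ∀y ∀z (Rxy ∧ Rxz → ∃w (Ryw ∧ Rzw)).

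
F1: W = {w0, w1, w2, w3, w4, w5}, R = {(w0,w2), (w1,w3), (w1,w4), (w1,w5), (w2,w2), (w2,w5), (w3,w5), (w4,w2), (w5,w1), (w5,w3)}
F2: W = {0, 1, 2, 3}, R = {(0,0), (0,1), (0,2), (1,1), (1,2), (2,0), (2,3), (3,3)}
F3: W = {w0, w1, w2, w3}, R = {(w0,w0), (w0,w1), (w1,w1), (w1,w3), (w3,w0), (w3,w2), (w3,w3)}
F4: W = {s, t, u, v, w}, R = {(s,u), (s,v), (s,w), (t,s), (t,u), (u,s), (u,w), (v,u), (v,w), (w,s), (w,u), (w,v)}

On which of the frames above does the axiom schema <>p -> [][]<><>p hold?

Frame correspondent (Sahlqvist): forall x forall y forall z ((xRy & x R^2 z) -> exists w (y = w & z R^2 w)) — i.e. a generalized confluence (Geach) condition.
F1: fails — w0Rw2, w0R²w5 but no w with w2=w and w5R²w.
F2: fails — 0R0, 0R²3 but no w with 0=w and 3R²w.
F3: fails — w1Rw1, w1R²w2 but no w with w1=w and w2R²w.
F4: ✓.
Valid on: F4.

F4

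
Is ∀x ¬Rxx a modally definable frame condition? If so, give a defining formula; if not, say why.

No — not modally definable

Modal frame validity is preserved under surjective bounded morphisms.
The 5-cycle (worlds w0,w1,w2,w3,w4 with w0→w1→w2→w3→w4→w0) is irreflexive, and the map sending every world to a single reflexive point • is a surjective bounded morphism (forth: every edge maps to (•,•); back: every world has a successor). So any modal formula valid on the 5-cycle is also valid on the reflexive point, which is not irreflexive.
So no modal formula (or set of formulas) defines exactly the irreflexive frames.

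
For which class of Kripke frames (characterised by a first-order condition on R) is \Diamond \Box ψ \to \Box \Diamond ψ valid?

Convergence

This schema is the .2 axiom.
It corresponds to convergence: \forall x \forall y \forall z (Rxy \wedge Rxz \to \exists w (Ryw \wedge Rzw)).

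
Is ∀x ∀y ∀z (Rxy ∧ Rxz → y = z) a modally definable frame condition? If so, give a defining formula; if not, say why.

Yes — defined by ◇r → □r

Yes: it is partial functionality, defined by the CD schema ◇r → □r.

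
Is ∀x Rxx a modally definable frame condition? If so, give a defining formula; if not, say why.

This is a Sahlqvist condition; the T axiom □q → q defines it.
Suppose □q→q is valid. At any x set V(q)={w : Rxw}. Then □q holds at x, so q holds at x, i.e. Rxx.

Definable; □q → q defines it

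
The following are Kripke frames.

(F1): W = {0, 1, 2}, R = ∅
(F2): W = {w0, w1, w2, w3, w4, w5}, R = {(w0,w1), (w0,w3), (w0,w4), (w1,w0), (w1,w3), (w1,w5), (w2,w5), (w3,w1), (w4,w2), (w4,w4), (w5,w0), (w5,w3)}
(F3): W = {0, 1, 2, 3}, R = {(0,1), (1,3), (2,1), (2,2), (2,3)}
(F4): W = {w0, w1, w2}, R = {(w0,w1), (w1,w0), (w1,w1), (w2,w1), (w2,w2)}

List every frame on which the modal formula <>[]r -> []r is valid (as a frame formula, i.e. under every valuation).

(F1)

The schema corresponds to the Euclidean property: forall x forall y forall z (Rxy & Rxz -> Ryz).
(F1): condition met.
(F2): fails — Rw0w4 and Rw0w1 but not Rw4w1.
(F3): fails — R01 and R01 but not R11.
(F4): fails — Rw1w0 and Rw1w0 but not Rw0w0.
Valid on: (F1).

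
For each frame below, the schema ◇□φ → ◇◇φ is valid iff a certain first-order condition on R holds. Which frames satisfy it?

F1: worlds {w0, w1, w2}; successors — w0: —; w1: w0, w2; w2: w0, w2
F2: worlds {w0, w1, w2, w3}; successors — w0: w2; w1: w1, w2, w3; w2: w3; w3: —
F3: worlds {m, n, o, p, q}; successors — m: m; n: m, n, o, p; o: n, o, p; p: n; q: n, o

This is the axiom for a generalized confluence (Geach) condition; its first-order frame correspondent is ∀x ∀y (xRy → ∃w (yRw ∧ xR²w)).
F1: fails — w1Rw0 but no w with w0Rw and w1R²w.
F2: fails — w1Rw3 but no w with w3Rw and w1R²w.
F3: holds.
Valid on: F3.

F3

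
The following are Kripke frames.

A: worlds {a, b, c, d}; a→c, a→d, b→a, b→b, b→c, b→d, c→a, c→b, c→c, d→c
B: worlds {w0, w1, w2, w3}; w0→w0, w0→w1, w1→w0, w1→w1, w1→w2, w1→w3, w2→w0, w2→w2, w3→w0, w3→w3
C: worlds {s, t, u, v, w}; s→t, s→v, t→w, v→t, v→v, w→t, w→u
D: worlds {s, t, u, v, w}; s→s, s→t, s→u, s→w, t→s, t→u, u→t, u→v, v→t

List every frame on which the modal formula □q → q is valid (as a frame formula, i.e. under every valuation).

The schema corresponds to reflexivity: ∀x Rxx.
A: fails — world a does not see itself.
B: ✓.
C: fails — world s does not see itself.
D: fails — world t does not see itself.

B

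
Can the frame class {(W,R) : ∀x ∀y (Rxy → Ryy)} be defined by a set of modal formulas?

This is a Sahlqvist condition; the T□ axiom □(□q → q) defines it.

Definable; □(□q → q) defines it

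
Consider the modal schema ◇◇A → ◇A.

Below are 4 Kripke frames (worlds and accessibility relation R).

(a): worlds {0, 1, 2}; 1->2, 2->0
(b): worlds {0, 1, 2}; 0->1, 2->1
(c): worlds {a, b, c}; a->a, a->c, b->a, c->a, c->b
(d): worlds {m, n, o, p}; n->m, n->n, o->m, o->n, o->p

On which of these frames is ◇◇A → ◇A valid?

(b), (d)

Frame correspondent (Sahlqvist): ∀x ∀y ∀z (Rxy ∧ Ryz → Rxz) — i.e. transitivity.
(a): fails — R12 and R20 but not R10.
(b): ✓.
(c): fails — Rba and Rac but not Rbc.
(d): ✓.
Valid on: (b), (d).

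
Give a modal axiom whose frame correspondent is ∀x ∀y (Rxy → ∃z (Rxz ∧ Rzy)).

The condition is density. The C4 schema □□s → □s defines it.
Suppose □□s→□s is valid. Take Rxy and set V(s)={w : xR²w}. Then □□s at x, so □s at x, so s at y, i.e. ∃z(Rxz∧Rzy).

□□s → □s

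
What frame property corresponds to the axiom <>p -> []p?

Suppose ◇p→□p is valid. Take Rxy, Rxz and set V(p)={y}. Then ◇p at x, so □p at x, so p at z, i.e. z=y.
Conversely, any frame satisfying forall x forall y forall z (Rxy & Rxz -> y = z) validates the schema.
So the correspondent is partial functionality.

Partial functionality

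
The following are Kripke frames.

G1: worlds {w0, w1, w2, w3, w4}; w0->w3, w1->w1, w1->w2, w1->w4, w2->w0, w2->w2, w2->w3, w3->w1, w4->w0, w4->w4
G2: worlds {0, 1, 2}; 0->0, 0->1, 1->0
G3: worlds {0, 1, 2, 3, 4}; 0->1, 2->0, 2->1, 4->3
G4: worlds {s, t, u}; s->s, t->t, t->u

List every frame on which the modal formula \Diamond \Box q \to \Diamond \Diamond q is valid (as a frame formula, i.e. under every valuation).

G1, G2

This is the axiom for a generalized confluence (Geach) condition; its first-order frame correspondent is \forall x \forall y (xRy \to \exists w (yRw \wedge x R^2 w)).
G1: satisfies the condition.
G2: satisfies the condition.
G3: fails — 0R1 but no w with 1Rw and 0R²w.
G4: fails — tRu but no w with uRw and tR²w.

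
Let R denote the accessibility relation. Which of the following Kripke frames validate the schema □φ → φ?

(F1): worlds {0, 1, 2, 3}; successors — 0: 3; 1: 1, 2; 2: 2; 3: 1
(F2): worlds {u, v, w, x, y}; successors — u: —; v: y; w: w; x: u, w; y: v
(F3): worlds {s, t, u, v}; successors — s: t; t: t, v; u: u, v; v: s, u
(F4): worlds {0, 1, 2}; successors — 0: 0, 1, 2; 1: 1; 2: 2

Frame correspondent (Sahlqvist): ∀x Rxx — i.e. reflexivity.
(F1): fails — world 0 does not see itself.
(F2): fails — world u does not see itself.
(F3): fails — world s does not see itself.
(F4): satisfies the condition.

(F4)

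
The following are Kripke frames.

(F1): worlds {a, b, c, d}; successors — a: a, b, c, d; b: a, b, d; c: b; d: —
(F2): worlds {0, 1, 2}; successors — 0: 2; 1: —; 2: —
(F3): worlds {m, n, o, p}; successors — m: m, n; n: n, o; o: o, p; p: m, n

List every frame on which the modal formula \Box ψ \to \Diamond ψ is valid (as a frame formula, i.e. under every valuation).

(F3)

Frame correspondent (Sahlqvist): \forall x \exists y Rxy — i.e. seriality.
(F1): fails — world d has no successor.
(F2): fails — world 1 has no successor.
(F3): satisfies the condition.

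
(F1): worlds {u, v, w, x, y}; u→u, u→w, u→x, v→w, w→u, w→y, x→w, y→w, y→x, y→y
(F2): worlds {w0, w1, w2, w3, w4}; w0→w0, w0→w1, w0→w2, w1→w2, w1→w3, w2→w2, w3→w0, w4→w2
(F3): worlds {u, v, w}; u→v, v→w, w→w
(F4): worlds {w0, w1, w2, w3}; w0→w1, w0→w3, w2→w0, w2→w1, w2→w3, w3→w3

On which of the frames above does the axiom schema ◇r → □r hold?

(F3)

The schema corresponds to partial functionality: ∀x ∀y ∀z (Rxy ∧ Rxz → y = z).
(F1): fails — u sees both u and w.
(F2): fails — w0 sees both w0 and w1.
(F3): satisfies the condition.
(F4): fails — w0 sees both w1 and w3.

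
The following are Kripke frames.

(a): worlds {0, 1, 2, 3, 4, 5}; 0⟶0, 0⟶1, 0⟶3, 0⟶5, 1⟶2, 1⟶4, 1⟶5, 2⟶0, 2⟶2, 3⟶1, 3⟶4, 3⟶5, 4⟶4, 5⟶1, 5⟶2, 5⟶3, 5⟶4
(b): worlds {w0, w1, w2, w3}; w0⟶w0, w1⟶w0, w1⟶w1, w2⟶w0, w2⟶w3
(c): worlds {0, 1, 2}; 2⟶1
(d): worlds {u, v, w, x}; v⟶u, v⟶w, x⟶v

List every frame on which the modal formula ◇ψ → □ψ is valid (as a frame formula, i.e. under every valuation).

(c)

Frame correspondent (Sahlqvist): ∀x ∀y ∀z (Rxy ∧ Rxz → y = z) — i.e. partial functionality.
(a): fails — 0 sees both 0 and 1.
(b): fails — w1 sees both w0 and w1.
(c): satisfies the condition.
(d): fails — v sees both u and w.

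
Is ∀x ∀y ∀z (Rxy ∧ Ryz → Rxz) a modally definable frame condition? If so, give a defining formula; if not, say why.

Yes: it is transitivity, defined by the 4 schema □q → □□q.
Suppose □q→□□q is valid. Take Rxy, Ryz and set V(q)={w : Rxw}. Then □q at x, so □□q at x, so □q at y, so q at z, i.e. Rxz.

Yes — defined by □q → □□q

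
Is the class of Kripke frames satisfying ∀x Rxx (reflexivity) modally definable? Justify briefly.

Yes, by □p → p

This is a Sahlqvist condition; the T axiom □p → p defines it.
Suppose □p→p is valid. At any x set V(p)={w : Rxw}. Then □p holds at x, so p holds at x, i.e. Rxx.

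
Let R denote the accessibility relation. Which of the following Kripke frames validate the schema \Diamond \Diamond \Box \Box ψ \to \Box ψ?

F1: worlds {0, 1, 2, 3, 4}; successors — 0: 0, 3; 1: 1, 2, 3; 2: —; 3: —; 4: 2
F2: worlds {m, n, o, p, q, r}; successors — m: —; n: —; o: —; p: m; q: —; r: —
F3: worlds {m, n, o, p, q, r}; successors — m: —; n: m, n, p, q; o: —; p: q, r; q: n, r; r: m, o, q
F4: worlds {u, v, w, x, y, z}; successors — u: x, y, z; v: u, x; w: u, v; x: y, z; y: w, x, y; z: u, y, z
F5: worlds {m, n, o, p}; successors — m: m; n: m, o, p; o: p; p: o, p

Frame correspondent (Sahlqvist): \forall x \forall y \forall z ((x R^2 y \wedge xRz) \to \exists w (y R^2 w \wedge z = w)) — i.e. a generalized confluence (Geach) condition.
F1: fails — 0R²3, 0R0 but no w with 3R²w and 0=w.
F2: condition met.
F3: fails — nR²m, nRm but no w with mR²w and m=w.
F4: fails — wR²u, wRv but no t with uR²t and v=t.
F5: fails — nR²m, nRo but no w with mR²w and o=w.

F2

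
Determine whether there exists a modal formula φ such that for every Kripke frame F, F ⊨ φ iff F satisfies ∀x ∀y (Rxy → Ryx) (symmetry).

Yes, by r → □◇r

Yes: it is symmetry, defined by the B schema r → □◇r.
Suppose r→□◇r is valid. Take Rxy and set V(r)={x}. Then r at x, so □◇r at x, so ◇r at y, so some z with Ryz has r; z=x, i.e. Ryx.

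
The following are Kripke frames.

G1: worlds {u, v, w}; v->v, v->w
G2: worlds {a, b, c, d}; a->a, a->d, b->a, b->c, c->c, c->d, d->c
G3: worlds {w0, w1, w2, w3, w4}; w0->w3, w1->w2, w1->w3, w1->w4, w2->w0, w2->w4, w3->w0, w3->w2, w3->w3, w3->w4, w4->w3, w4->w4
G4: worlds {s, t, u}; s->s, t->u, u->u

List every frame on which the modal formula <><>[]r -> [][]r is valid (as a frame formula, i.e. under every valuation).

The schema corresponds to a generalized confluence (Geach) condition: forall x forall y forall z ((x R^2 y & x R^2 z) -> exists w (yRw & z = w)).
G1: fails — vR²w, vR²v but no t with wRt and v=t.
G2: fails — aR²a, aR²c but no w with aRw and c=w.
G3: fails — w0R²w0, w0R²w0 but no w with w0Rw and w0=w.
G4: ✓.

G4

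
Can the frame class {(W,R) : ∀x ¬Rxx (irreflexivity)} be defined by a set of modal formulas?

Not definable by any modal formula

If a class were modally definable it would be closed under surjective bounded morphisms (Goldblatt–Thomason).
The 5-cycle (worlds w0,w1,w2,w3,w4 with w0→w1→w2→w3→w4→w0) is irreflexive, and the map sending every world to a single reflexive point • is a surjective bounded morphism (forth: every edge maps to (•,•); back: every world has a successor). So any modal formula valid on the 5-cycle is also valid on the reflexive point, which is not irreflexive.
So the class is not modally definable.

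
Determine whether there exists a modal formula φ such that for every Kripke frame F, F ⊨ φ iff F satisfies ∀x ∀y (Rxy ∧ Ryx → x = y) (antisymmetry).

Modal frame validity is preserved under surjective bounded morphisms.
The 8-cycle (worlds 0,1,2,3,4,5,6,7 with 0→1→2→3→4→5→6→7→0) is antisymmetric. Sending even-indexed worlds to a and odd-indexed worlds to b is a surjective bounded morphism onto the two-world frame with a↔b, which is not antisymmetric.
So the class is not modally definable.

No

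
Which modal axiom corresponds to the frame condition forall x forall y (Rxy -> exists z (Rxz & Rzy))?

This is density; the standard corresponding axiom is C4: □□s → □s.

□□s → □s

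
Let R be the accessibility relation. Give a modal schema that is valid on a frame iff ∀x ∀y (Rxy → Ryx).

This is symmetry; the standard corresponding axiom is B: q → □◇q.
Suppose q→□◇q is valid. Take Rxy and set V(q)={x}. Then q at x, so □◇q at x, so ◇q at y, so some z with Ryz has q; z=x, i.e. Ryx.

q → □◇q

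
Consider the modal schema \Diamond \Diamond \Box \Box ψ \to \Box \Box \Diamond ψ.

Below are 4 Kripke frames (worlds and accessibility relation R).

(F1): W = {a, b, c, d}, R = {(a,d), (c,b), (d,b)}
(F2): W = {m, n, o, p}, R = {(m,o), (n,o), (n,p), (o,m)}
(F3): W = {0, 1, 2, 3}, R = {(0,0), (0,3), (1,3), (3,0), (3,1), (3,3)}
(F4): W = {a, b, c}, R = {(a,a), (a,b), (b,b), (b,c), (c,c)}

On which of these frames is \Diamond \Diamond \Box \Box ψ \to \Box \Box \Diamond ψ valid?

The schema corresponds to a generalized confluence (Geach) condition: \forall x \forall y \forall z ((x R^2 y \wedge x R^2 z) \to \exists w (y R^2 w \wedge zRw)).
(F1): fails — aR²b, aR²b but no w with bR²w and bRw.
(F2): fails — mR²m, mR²m but no w with mR²w and mRw.
(F3): holds.
(F4): fails — aR²c, aR²a but no w with cR²w and aRw.
Valid on: (F3).

(F3)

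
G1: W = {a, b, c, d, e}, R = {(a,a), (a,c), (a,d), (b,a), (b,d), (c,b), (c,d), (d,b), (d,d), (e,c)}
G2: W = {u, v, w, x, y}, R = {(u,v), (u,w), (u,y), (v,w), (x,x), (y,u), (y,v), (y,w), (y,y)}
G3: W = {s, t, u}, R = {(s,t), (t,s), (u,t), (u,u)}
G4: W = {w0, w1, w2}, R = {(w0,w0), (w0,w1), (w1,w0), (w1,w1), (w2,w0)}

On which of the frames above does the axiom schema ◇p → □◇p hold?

Frame correspondent (Sahlqvist): ∀x ∀y ∀z (Rxy ∧ Rxz → Ryz) — i.e. the Euclidean property.
G1: fails — Rac and Raa but not Rca.
G2: fails — Ruv and Ruv but not Rvv.
G3: fails — Rst and Rst but not Rtt.
G4: ✓.

G4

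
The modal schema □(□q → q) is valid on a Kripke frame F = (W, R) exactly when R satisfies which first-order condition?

shift-reflexivity

Suppose □(□q→q) is valid. Take Rxy and set V(q)={w : Ryw}. Then at y, □q holds; since □(□q→q) at x, □q→q at y, so q at y, i.e. Ryy.
The converse is a direct semantic check.
Frame condition: ∀x ∀y (Rxy → Ryy).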